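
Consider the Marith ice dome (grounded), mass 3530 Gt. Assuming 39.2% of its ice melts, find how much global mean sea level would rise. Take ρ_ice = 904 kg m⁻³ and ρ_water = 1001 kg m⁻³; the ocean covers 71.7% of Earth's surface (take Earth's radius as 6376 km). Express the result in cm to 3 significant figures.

Marith: 0.392 × 3530 Gt = 1.384×10^15 kg; dividing by ρ_w = 1001 kg m⁻³ gives 1.382×10^12 m³ of water.
Spread over 3.66×10^14 m² of ocean, Δh = 1.382×10^12 / 3.66×10^14 = 3.77×10^-3 m = 0.377 cm.

≈ 0.377 cm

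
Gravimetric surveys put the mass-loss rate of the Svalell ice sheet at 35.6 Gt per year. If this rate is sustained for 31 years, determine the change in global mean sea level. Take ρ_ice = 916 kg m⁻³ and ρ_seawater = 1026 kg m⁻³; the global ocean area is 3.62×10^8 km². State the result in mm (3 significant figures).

≈ 2.97 mm

Total mass lost = 35.6 Gt/yr × 31 yr = 1104 Gt = 1.104×10^15 kg.
ρ_w = 1026 kg m⁻³, so water volume = 1.104×10^15 / 1026 = 1.076×10^12 m³.
Δh = 1.076×10^12 / 3.62×10^14 = 2.97×10^-3 m = 2.97 mm.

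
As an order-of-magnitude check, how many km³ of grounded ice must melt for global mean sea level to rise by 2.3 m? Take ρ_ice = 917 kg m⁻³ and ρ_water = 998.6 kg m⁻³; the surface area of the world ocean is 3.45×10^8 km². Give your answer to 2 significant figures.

Required water volume = Δh × A = 2.3 m × 3.45×10^14 m² = 7.935×10^14 m³ = 7.935×10^5 km³.
Ice volume = water volume × ρ_w/ρ_ice = 7.935×10^5 × 998.6/917 = 8.6×10^5 km³.

≈ 8.6×10^5 km³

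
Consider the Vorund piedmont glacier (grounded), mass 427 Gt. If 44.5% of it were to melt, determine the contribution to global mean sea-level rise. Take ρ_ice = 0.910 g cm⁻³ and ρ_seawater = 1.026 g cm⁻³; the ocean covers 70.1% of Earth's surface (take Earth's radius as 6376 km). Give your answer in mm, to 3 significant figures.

≈ 0.517 mm

Vorund: 0.445 × 427 Gt = 1.900×10^14 kg; dividing by ρ_w = 1.026 g cm⁻³ = 1026 kg m⁻³ gives 1.852×10^11 m³ of water.
Spread over 3.58×10^14 m² of ocean, Δh = 1.852×10^11 / 3.58×10^14 = 5.17×10^-4 m = 0.517 mm.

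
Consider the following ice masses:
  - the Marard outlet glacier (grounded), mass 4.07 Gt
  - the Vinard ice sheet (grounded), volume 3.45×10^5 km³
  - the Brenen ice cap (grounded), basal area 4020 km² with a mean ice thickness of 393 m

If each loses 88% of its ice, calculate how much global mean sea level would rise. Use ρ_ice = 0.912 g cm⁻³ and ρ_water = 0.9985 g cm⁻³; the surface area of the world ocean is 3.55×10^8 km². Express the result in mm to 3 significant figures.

Marard: 0.88 × 4.07 Gt = 3.582×10^12 kg; dividing by ρ_w = 0.9985 g cm⁻³ = 998.5 kg m⁻³ gives 3.587×10^9 m³ of water.
Vinard: 0.88 × 3.45×10^5 km³ × (912/998.5) = 2.773×10^5 km³ of water.
Brenen: ice volume = 4020 km² × 393 m = 1580 km³; 0.88 × 1580 × (912/998.5) = 1270 km³ of water.
Total added water ≈ 2.786×10^14 m³ over 3.55×10^14 m² → Δh = 0.785 m = 785 mm.

≈ 785 mm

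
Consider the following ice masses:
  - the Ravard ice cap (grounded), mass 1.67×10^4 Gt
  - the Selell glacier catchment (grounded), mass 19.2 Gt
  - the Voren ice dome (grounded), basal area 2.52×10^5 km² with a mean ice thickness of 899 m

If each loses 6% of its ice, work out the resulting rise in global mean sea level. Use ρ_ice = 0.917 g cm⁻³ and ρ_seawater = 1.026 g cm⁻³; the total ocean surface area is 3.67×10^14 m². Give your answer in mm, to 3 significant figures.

≈ 35.8 mm

Ravard: 0.06 × 1.67×10^4 Gt = 1.002×10^15 kg; dividing by ρ_w = 1.026 g cm⁻³ = 1026 kg m⁻³ gives 9.766×10^11 m³ of water.
Selell: 0.06 × 19.2 Gt = 1.152×10^12 kg; dividing by ρ_w = 1026 kg m⁻³ gives 1.123×10^9 m³ of water.
Voren: ice volume = 2.52×10^5 km² × 899 m = 2.265×10^5 km³; 0.06 × 2.265×10^5 × (917/1026) = 1.215×10^4 km³ of water.
Total added water ≈ 1.313×10^13 m³ over 3.67×10^14 m² → Δh = 0.0358 m = 35.8 mm.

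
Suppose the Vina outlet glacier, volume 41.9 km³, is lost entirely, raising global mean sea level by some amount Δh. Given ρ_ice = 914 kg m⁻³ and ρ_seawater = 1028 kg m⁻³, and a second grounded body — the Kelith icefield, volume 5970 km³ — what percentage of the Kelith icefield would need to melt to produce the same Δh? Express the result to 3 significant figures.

Equal sea-level rise means equal mass of meltwater, i.e. equal mass of ice lost.
Ice mass of Vina: 3.830×10^13 kg; ice mass of Kelith: 5.457×10^15 kg.
Fraction required = 3.830×10^13 / 5.457×10^15 = 7.02×10^-3 → 0.702 %.

≈ 0.702 %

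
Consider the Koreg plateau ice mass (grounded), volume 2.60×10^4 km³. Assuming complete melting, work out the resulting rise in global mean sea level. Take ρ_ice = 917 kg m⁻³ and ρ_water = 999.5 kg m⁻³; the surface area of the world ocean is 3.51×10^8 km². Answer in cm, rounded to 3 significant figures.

Koreg: 2.60×10^4 km³ × (917/999.5) = 2.385×10^4 km³ of water.
Spread over 3.51×10^14 m² of ocean, Δh = 2.385×10^13 / 3.51×10^14 = 0.0680 m = 6.80 cm.

≈ 6.80 cm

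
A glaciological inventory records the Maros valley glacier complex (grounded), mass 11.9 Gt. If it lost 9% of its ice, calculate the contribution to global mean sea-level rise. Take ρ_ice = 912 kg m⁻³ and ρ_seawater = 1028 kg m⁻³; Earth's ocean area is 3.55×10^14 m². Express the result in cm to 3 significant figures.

≈ 2.93×10^-4 cm

Maros: 0.09 × 11.9 Gt = 1.071×10^12 kg; dividing by ρ_w = 1028 kg m⁻³ gives 1.042×10^9 m³ of water.
Spread over 3.55×10^14 m² of ocean, Δh = 1.042×10^9 / 3.55×10^14 = 2.93×10^-6 m = 2.93×10^-4 cm.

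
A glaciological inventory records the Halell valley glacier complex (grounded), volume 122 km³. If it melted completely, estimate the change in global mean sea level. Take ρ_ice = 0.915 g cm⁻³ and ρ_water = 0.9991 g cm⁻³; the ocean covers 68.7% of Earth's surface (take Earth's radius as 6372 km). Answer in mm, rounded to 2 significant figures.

≈ 0.32 mm

Halell: 122 km³ × (915/999.1) = 111.7 km³ of water.
Spread over 3.51×10^14 m² of ocean, Δh = 1.117×10^11 / 3.51×10^14 = 3.19×10^-4 m = 0.32 mm.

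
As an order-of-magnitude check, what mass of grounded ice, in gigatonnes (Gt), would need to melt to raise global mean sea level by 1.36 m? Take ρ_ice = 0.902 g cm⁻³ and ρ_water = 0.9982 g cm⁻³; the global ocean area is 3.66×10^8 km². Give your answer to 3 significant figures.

Required water volume = Δh × A = 1.36 m × 3.66×10^14 m² = 4.978×10^14 m³.
ρ_w = 0.9982 g cm⁻³ = 998.2 kg m⁻³, so the mass of water = 4.978×10^14 m³ × 998.2 kg m⁻³ = 4.969×10^17 kg = 4.97×10^5 Gt (and the same mass of ice, by conservation).

≈ 4.97×10^5 Gt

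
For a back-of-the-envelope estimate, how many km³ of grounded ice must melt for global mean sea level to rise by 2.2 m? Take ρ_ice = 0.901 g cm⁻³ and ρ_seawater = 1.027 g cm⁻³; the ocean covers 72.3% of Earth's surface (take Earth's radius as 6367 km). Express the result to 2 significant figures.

≈ 9.2×10^5 km³

Required water volume = Δh × A = 2.2 m × 3.68×10^14 m² = 8.103×10^14 m³ = 8.103×10^5 km³.
Ice volume = water volume × ρ_w/ρ_ice = 8.103×10^5 × 1027/901 = 9.2×10^5 km³.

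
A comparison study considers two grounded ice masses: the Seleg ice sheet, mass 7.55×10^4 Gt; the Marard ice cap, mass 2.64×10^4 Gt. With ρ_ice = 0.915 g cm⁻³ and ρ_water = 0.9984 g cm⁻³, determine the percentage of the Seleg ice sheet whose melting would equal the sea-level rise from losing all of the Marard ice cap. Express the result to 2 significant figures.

Equal sea-level rise means equal mass of meltwater, i.e. equal mass of ice lost.
Ice mass of Marard: 2.640×10^16 kg; ice mass of Seleg: 7.550×10^16 kg.
Fraction required = 2.640×10^16 / 7.550×10^16 = 0.350 → 35 %.

≈ 35 %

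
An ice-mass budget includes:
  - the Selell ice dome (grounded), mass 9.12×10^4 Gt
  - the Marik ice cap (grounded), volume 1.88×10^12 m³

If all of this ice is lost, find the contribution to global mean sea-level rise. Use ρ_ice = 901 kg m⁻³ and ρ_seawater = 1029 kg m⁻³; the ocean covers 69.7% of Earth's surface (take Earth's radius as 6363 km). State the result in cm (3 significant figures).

Selell: 9.12×10^4 Gt = 9.120×10^16 kg; dividing by ρ_w = 1029 kg m⁻³ gives 8.863×10^13 m³ of water.
Marik: 1.88×10^12 m³ × (901/1029) = 1.646×10^12 m³ of water.
Total added water ≈ 9.028×10^13 m³ over 3.55×10^14 m² → Δh = 0.255 m = 25.5 cm.

≈ 25.5 cm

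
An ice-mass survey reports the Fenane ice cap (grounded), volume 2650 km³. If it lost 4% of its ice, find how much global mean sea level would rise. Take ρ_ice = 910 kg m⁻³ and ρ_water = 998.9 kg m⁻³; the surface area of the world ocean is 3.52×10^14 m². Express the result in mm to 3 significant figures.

Fenane: 0.04 × 2650 km³ × (910/998.9) = 96.57 km³ of water.
Spread over 3.52×10^14 m² of ocean, Δh = 9.657×10^10 / 3.52×10^14 = 2.74×10^-4 m = 0.274 mm.

≈ 0.274 mm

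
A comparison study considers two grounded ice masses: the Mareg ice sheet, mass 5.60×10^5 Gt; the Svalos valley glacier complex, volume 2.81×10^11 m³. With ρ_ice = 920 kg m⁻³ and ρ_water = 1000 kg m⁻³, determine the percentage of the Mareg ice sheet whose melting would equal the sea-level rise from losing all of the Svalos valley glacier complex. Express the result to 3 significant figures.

Equal sea-level rise means equal mass of meltwater, i.e. equal mass of ice lost.
Ice mass of Svalos: 2.585×10^14 kg; ice mass of Mareg: 5.600×10^17 kg.
Fraction required = 2.585×10^14 / 5.600×10^17 = 4.62×10^-4 → 0.0462 %.

≈ 0.0462 %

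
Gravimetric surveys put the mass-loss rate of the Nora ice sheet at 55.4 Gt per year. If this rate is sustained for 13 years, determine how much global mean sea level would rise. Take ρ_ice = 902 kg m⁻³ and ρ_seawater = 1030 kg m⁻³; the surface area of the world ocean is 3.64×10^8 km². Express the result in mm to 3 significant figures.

≈ 1.92 mm

Total mass lost = 55.4 Gt/yr × 13 yr = 720.2 Gt = 7.202×10^14 kg.
ρ_w = 1030 kg m⁻³, so water volume = 7.202×10^14 / 1030 = 6.992×10^11 m³.
Δh = 6.992×10^11 / 3.64×10^14 = 1.92×10^-3 m = 1.92 mm.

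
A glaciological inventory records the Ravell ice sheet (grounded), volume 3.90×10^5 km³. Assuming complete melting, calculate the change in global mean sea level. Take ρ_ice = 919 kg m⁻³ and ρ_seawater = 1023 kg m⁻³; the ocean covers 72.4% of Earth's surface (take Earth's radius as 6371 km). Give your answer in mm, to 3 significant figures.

≈ 949 mm

Ravell: 3.90×10^5 km³ × (919/1023) = 3.504×10^5 km³ of water.
Spread over 3.69×10^14 m² of ocean, Δh = 3.504×10^14 / 3.69×10^14 = 0.949 m = 949 mm.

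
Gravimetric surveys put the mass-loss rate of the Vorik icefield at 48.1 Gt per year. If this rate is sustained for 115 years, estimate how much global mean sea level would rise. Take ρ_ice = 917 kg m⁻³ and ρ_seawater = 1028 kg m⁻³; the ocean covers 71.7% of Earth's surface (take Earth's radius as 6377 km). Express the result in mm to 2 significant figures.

Total mass lost = 48.1 Gt/yr × 115 yr = 5532 Gt = 5.532×10^15 kg.
ρ_w = 1028 kg m⁻³, so water volume = 5.532×10^15 / 1028 = 5.381×10^12 m³.
Δh = 5.381×10^12 / 3.66×10^14 = 0.0147 m = 15 mm.

≈ 15 mm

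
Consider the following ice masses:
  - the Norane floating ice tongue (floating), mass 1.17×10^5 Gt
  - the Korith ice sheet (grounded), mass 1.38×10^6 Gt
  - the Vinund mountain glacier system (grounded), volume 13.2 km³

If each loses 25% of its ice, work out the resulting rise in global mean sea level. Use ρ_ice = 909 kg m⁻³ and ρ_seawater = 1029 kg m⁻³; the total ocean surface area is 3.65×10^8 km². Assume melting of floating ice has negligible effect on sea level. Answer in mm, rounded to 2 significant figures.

The Norane floating ice tongue is floating and already displaces its own weight of water, so its melt adds essentially nothing to sea level.
Korith: 0.25 × 1.38×10^6 Gt = 3.450×10^17 kg; dividing by ρ_w = 1029 kg m⁻³ gives 3.353×10^14 m³ of water.
Vinund: 0.25 × 13.2 km³ × (909/1029) = 2.915 km³ of water.
Total added water ≈ 3.353×10^14 m³ over 3.65×10^14 m² → Δh = 0.919 m = 920 mm.

≈ 920 mm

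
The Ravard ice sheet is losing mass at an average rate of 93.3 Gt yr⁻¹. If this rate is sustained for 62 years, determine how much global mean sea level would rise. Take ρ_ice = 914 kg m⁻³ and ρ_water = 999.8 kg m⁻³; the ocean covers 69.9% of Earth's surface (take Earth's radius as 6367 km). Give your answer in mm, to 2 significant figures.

≈ 16 mm

Total mass lost = 93.3 Gt/yr × 62 yr = 5785 Gt = 5.785×10^15 kg.
ρ_w = 999.8 kg m⁻³, so water volume = 5.785×10^15 / 999.8 = 5.786×10^12 m³.
Δh = 5.786×10^12 / 3.56×10^14 = 0.0162 m = 16 mm.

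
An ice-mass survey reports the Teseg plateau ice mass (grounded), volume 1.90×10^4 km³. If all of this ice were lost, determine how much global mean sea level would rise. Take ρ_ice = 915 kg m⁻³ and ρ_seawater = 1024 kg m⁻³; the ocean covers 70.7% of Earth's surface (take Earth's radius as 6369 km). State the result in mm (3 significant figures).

≈ 47.1 mm

Teseg: 1.90×10^4 km³ × (915/1024) = 1.698×10^4 km³ of water.
Spread over 3.60×10^14 m² of ocean, Δh = 1.698×10^13 / 3.60×10^14 = 0.0471 m = 47.1 mm.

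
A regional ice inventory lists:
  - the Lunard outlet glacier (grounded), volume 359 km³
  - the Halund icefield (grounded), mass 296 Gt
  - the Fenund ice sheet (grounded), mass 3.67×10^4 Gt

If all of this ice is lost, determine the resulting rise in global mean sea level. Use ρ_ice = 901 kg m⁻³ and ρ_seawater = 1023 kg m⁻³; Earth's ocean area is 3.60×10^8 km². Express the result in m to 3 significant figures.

Lunard: 359 km³ × (901/1023) = 316.2 km³ of water.
Halund: 296 Gt = 2.960×10^14 kg; dividing by ρ_w = 1023 kg m⁻³ gives 2.893×10^11 m³ of water.
Fenund: 3.67×10^4 Gt = 3.670×10^16 kg; dividing by ρ_w = 1023 kg m⁻³ gives 3.587×10^13 m³ of water.
Total added water ≈ 3.648×10^13 m³ over 3.60×10^14 m² → Δh = 0.101 m.

≈ 0.101 m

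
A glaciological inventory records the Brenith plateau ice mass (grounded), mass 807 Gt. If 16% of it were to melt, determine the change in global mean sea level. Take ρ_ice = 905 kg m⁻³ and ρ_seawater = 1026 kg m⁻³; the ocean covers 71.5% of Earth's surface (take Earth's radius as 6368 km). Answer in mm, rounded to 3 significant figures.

Brenith: 0.16 × 807 Gt = 1.291×10^14 kg; dividing by ρ_w = 1026 kg m⁻³ gives 1.258×10^11 m³ of water.
Spread over 3.64×10^14 m² of ocean, Δh = 1.258×10^11 / 3.64×10^14 = 3.45×10^-4 m = 0.345 mm.

≈ 0.345 mm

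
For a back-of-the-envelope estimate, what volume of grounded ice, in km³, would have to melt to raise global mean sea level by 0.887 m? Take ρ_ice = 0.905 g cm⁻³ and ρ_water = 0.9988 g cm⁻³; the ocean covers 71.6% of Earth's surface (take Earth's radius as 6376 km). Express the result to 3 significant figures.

Required water volume = Δh × A = 0.887 m × 3.66×10^14 m² = 3.244×10^14 m³ = 3.244×10^5 km³.
Ice volume = water volume × ρ_w/ρ_ice = 3.244×10^5 × 998.8/905 = 3.58×10^5 km³.

≈ 3.58×10^5 km³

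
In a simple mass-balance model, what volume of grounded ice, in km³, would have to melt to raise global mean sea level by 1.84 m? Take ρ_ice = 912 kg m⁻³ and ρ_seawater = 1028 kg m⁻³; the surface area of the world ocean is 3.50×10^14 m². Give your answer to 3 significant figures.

≈ 7.26×10^5 km³

Required water volume = Δh × A = 1.84 m × 3.50×10^14 m² = 6.440×10^14 m³ = 6.440×10^5 km³.
Ice volume = water volume × ρ_w/ρ_ice = 6.440×10^5 × 1028/912 = 7.26×10^5 km³.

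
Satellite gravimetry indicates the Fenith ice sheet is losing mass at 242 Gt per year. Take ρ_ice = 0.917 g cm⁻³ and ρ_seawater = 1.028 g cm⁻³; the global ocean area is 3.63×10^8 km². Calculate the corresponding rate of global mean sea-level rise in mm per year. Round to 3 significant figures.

≈ 0.649 mm/yr

ρ_w = 1.028 g cm⁻³ = 1028 kg m⁻³. Annual water volume added = 242 Gt / ρ_w = 2.420×10^14 kg / 1028 kg m⁻³ = 2.354×10^11 m³.
Δh per year = 2.354×10^11 / 3.63×10^14 = 6.49×10^-4 m = 0.649 mm.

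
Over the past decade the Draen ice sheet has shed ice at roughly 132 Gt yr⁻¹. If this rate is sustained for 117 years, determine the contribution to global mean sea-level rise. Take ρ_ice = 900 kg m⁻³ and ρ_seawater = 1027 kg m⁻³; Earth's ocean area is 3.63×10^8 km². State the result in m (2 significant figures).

Total mass lost = 132 Gt/yr × 117 yr = 1.544×10^4 Gt = 1.544×10^16 kg.
ρ_w = 1027 kg m⁻³, so water volume = 1.544×10^16 / 1027 = 1.504×10^13 m³.
Δh = 1.504×10^13 / 3.63×10^14 = 0.0414 m.

≈ 0.041 m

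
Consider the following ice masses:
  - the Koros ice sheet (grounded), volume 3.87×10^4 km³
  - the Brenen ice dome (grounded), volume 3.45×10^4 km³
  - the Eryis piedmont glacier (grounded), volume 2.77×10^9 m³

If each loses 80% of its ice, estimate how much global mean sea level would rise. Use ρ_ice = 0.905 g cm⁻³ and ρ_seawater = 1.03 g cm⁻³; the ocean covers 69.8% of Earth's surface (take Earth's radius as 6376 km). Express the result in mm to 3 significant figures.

Koros: 0.8 × 3.87×10^4 km³ × (905/1030) = 2.720×10^4 km³ of water.
Brenen: 0.8 × 3.45×10^4 km³ × (905/1030) = 2.425×10^4 km³ of water.
Eryis: 0.8 × 2.77×10^9 m³ × (905/1030) = 1.947×10^9 m³ of water.
Total added water ≈ 5.146×10^13 m³ over 3.57×10^14 m² → Δh = 0.144 m = 144 mm.

≈ 144 mm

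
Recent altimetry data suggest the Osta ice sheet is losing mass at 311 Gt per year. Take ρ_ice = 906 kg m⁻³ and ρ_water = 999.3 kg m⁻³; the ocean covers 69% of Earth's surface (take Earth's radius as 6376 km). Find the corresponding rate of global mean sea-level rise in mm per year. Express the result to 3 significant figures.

ρ_w = 999.3 kg m⁻³. Annual water volume added = 311 Gt / ρ_w = 3.110×10^14 kg / 999.3 kg m⁻³ = 3.112×10^11 m³.
Δh per year = 3.112×10^11 / 3.52×10^14 = 8.83×10^-4 m = 0.883 mm.

≈ 0.883 mm/yr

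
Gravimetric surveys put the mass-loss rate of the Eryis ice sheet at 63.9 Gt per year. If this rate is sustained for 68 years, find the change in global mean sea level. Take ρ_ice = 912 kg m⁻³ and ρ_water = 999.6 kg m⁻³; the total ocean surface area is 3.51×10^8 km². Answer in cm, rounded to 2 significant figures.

≈ 1.2 cm

Total mass lost = 63.9 Gt/yr × 68 yr = 4345 Gt = 4.345×10^15 kg.
ρ_w = 999.6 kg m⁻³, so water volume = 4.345×10^15 / 999.6 = 4.347×10^12 m³.
Δh = 4.347×10^12 / 3.51×10^14 = 0.0124 m = 1.2 cm.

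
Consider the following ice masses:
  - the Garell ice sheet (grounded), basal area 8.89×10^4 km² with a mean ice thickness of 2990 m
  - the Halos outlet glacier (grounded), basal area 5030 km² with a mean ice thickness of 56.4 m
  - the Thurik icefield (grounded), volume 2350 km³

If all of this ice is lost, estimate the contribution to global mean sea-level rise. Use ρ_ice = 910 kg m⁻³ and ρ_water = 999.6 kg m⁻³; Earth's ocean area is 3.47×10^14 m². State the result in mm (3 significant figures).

≈ 704 mm

Garell: ice volume = 8.89×10^4 km² × 2990 m = 2.658×10^5 km³; 2.658×10^5 × (910/999.6) = 2.420×10^5 km³ of water.
Halos: ice volume = 5030 km² × 56.4 m = 283.7 km³; 283.7 × (910/999.6) = 258.3 km³ of water.
Thurik: 2350 km³ × (910/999.6) = 2139 km³ of water.
Total added water ≈ 2.444×10^14 m³ over 3.47×10^14 m² → Δh = 0.704 m = 704 mm.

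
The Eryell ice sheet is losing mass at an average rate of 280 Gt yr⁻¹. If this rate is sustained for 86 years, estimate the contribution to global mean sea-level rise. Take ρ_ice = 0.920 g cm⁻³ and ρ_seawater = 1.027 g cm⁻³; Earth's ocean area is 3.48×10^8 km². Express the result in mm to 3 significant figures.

≈ 67.4 mm

Total mass lost = 280 Gt/yr × 86 yr = 2.408×10^4 Gt = 2.408×10^16 kg.
ρ_w = 1.027 g cm⁻³ = 1027 kg m⁻³, so water volume = 2.408×10^16 / 1027 = 2.345×10^13 m³.
Δh = 2.345×10^13 / 3.48×10^14 = 0.0674 m = 67.4 mm.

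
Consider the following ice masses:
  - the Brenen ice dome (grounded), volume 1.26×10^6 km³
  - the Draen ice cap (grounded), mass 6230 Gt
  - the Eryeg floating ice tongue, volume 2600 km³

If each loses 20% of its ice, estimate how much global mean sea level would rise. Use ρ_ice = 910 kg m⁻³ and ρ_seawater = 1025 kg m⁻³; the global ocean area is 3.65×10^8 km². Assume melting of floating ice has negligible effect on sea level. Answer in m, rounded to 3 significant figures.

Brenen: 0.2 × 1.26×10^6 km³ × (910/1025) = 2.237×10^5 km³ of water.
Draen: 0.2 × 6230 Gt = 1.246×10^15 kg; dividing by ρ_w = 1025 kg m⁻³ gives 1.216×10^12 m³ of water.
The Eryeg floating ice tongue is floating and already displaces its own weight of water, so its melt adds essentially nothing to sea level.
Total added water ≈ 2.249×10^14 m³ over 3.65×10^14 m² → Δh = 0.616 m.

≈ 0.616 m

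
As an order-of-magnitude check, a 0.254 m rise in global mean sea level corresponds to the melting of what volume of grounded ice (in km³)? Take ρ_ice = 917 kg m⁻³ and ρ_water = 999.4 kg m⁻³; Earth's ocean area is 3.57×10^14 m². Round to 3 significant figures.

≈ 9.88×10^4 km³

Required water volume = Δh × A = 0.254 m × 3.57×10^14 m² = 9.068×10^13 m³ = 9.068×10^4 km³.
Ice volume = water volume × ρ_w/ρ_ice = 9.068×10^4 × 999.4/917 = 9.88×10^4 km³.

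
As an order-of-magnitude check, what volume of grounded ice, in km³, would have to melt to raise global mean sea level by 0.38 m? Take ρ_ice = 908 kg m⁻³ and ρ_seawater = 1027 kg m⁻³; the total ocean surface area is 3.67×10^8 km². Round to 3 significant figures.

Required water volume = Δh × A = 0.38 m × 3.67×10^14 m² = 1.395×10^14 m³ = 1.395×10^5 km³.
Ice volume = water volume × ρ_w/ρ_ice = 1.395×10^5 × 1027/908 = 1.58×10^5 km³.

≈ 1.58×10^5 km³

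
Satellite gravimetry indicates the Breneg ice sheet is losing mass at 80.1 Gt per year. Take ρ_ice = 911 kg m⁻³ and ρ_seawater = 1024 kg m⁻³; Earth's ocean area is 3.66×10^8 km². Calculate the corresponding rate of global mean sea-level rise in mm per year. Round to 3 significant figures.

ρ_w = 1024 kg m⁻³. Annual water volume added = 80.1 Gt / ρ_w = 8.010×10^13 kg / 1024 kg m⁻³ = 7.822×10^10 m³.
Δh per year = 7.822×10^10 / 3.66×10^14 = 2.14×10^-4 m = 0.214 mm.

≈ 0.214 mm/yr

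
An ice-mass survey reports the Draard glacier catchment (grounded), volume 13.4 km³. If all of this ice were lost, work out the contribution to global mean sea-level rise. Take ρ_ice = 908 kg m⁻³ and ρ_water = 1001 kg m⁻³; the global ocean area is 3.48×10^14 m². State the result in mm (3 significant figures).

Draard: 13.4 km³ × (908/1001) = 12.16 km³ of water.
Spread over 3.48×10^14 m² of ocean, Δh = 1.216×10^10 / 3.48×10^14 = 3.49×10^-5 m = 0.0349 mm.

≈ 0.0349 mm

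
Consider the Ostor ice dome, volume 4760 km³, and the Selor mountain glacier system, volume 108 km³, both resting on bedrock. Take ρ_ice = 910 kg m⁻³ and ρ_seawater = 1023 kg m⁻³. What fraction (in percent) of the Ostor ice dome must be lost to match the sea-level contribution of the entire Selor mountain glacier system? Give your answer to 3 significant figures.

Equal sea-level rise means equal mass of meltwater, i.e. equal mass of ice lost.
Ice mass of Selor: 9.828×10^13 kg; ice mass of Ostor: 4.332×10^15 kg.
Fraction required = 9.828×10^13 / 4.332×10^15 = 0.0227 → 2.27 %.

≈ 2.27 %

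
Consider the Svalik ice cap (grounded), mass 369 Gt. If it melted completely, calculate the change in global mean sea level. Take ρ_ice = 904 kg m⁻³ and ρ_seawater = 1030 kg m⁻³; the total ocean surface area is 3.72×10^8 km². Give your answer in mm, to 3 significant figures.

Svalik: 369 Gt = 3.690×10^14 kg; dividing by ρ_w = 1030 kg m⁻³ gives 3.583×10^11 m³ of water.
Spread over 3.72×10^14 m² of ocean, Δh = 3.583×10^11 / 3.72×10^14 = 9.63×10^-4 m = 0.963 mm.

≈ 0.963 mm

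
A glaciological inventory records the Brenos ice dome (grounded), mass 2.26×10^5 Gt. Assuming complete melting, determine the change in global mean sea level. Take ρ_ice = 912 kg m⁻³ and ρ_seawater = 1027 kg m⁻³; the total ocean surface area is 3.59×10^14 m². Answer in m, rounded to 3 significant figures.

≈ 0.613 m

Brenos: 2.26×10^5 Gt = 2.260×10^17 kg; dividing by ρ_w = 1027 kg m⁻³ gives 2.201×10^14 m³ of water.
Spread over 3.59×10^14 m² of ocean, Δh = 2.201×10^14 / 3.59×10^14 = 0.613 m.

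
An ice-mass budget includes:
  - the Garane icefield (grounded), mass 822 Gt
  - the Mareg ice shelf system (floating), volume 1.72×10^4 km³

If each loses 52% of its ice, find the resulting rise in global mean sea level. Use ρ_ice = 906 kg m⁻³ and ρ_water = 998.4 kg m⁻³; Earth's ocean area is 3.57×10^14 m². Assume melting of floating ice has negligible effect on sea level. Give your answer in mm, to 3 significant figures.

≈ 1.20 mm

Garane: 0.52 × 822 Gt = 4.274×10^14 kg; dividing by ρ_w = 998.4 kg m⁻³ gives 4.281×10^11 m³ of water.
The Mareg ice shelf system is floating and already displaces its own weight of water, so its melt adds essentially nothing to sea level.
Total added water ≈ 4.281×10^11 m³ over 3.57×10^14 m² → Δh = 1.20×10^-3 m = 1.20 mm.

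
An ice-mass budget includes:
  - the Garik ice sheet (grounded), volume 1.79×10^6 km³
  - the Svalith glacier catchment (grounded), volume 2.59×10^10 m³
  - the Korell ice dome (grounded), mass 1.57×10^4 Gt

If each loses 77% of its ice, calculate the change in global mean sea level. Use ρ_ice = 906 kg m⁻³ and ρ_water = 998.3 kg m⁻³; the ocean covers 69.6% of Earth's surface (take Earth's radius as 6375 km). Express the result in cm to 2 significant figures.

≈ 360 cm

Garik: 0.77 × 1.79×10^6 km³ × (906/998.3) = 1.251×10^6 km³ of water.
Svalith: 0.77 × 2.59×10^10 m³ × (906/998.3) = 1.810×10^10 m³ of water.
Korell: 0.77 × 1.57×10^4 Gt = 1.209×10^16 kg; dividing by ρ_w = 998.3 kg m⁻³ gives 1.211×10^13 m³ of water.
Total added water ≈ 1.263×10^15 m³ over 3.55×10^14 m² → Δh = 3.55 m = 360 cm.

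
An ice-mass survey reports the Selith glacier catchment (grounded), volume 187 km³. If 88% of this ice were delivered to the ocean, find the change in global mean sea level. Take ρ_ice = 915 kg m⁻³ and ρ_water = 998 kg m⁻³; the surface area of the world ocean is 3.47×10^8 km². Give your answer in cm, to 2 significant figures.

≈ 0.043 cm

Selith: 0.88 × 187 km³ × (915/998) = 150.9 km³ of water.
Spread over 3.47×10^14 m² of ocean, Δh = 1.509×10^11 / 3.47×10^14 = 4.35×10^-4 m = 0.043 cm.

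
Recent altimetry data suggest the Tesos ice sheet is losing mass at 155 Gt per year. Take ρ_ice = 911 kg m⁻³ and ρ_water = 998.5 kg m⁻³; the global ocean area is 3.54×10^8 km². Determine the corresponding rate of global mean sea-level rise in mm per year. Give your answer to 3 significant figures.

≈ 0.439 mm/yr

ρ_w = 998.5 kg m⁻³. Annual water volume added = 155 Gt / ρ_w = 1.550×10^14 kg / 998.5 kg m⁻³ = 1.552×10^11 m³.
Δh per year = 1.552×10^11 / 3.54×10^14 = 4.39×10^-4 m = 0.439 mm.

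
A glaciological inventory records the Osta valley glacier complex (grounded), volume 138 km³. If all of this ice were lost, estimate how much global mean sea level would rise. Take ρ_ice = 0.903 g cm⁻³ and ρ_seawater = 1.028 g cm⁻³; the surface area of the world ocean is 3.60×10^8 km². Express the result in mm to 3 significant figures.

Osta: 138 km³ × (903/1028) = 121.2 km³ of water.
Spread over 3.60×10^14 m² of ocean, Δh = 1.212×10^11 / 3.60×10^14 = 3.37×10^-4 m = 0.337 mm.

≈ 0.337 mm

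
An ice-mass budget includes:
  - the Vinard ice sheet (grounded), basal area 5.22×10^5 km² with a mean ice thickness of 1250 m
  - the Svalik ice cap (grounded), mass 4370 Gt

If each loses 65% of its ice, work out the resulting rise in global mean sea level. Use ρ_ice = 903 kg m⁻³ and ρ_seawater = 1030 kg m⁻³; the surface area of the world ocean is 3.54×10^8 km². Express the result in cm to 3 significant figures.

≈ 106 cm

Vinard: ice volume = 5.22×10^5 km² × 1250 m = 6.525×10^5 km³; 0.65 × 6.525×10^5 × (903/1030) = 3.718×10^5 km³ of water.
Svalik: 0.65 × 4370 Gt = 2.840×10^15 kg; dividing by ρ_w = 1030 kg m⁻³ gives 2.758×10^12 m³ of water.
Total added water ≈ 3.746×10^14 m³ over 3.54×10^14 m² → Δh = 1.06 m = 106 cm.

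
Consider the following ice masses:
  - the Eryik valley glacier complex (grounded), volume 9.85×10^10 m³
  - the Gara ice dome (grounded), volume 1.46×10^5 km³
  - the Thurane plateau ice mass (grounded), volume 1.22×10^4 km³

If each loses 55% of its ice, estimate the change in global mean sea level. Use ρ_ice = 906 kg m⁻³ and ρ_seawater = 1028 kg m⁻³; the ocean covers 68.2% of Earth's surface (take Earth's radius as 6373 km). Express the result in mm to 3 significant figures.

Eryik: 0.55 × 9.85×10^10 m³ × (906/1028) = 4.775×10^10 m³ of water.
Gara: 0.55 × 1.46×10^5 km³ × (906/1028) = 7.077×10^4 km³ of water.
Thurane: 0.55 × 1.22×10^4 km³ × (906/1028) = 5914 km³ of water.
Total added water ≈ 7.673×10^13 m³ over 3.48×10^14 m² → Δh = 0.220 m = 220 mm.

≈ 220 mm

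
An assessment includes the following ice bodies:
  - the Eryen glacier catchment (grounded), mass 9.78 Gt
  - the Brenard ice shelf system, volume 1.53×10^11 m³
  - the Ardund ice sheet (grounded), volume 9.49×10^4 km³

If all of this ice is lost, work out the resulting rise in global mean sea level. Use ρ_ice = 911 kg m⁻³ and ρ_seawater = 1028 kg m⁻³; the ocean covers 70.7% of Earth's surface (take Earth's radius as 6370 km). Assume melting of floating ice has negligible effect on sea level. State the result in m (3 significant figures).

Eryen: 9.78 Gt = 9.780×10^12 kg; dividing by ρ_w = 1028 kg m⁻³ gives 9.514×10^9 m³ of water.
The Brenard ice shelf system is floating and already displaces its own weight of water, so its melt adds essentially nothing to sea level.
Ardund: 9.49×10^4 km³ × (911/1028) = 8.410×10^4 km³ of water.
Total added water ≈ 8.411×10^13 m³ over 3.61×10^14 m² → Δh = 0.233 m.

≈ 0.233 m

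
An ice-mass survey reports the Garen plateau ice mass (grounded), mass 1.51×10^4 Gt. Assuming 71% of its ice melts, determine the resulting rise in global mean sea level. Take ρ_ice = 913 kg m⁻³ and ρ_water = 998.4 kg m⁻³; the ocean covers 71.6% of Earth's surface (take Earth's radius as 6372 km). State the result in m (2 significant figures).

≈ 0.029 m

Garen: 0.71 × 1.51×10^4 Gt = 1.072×10^16 kg; dividing by ρ_w = 998.4 kg m⁻³ gives 1.074×10^13 m³ of water.
Spread over 3.65×10^14 m² of ocean, Δh = 1.074×10^13 / 3.65×10^14 = 0.0294 m.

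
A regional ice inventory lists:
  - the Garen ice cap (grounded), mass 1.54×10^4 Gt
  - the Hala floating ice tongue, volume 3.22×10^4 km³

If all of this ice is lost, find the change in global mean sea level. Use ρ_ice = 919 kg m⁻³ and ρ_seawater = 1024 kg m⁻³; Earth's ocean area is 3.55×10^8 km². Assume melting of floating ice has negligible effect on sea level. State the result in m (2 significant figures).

≈ 0.042 m

Garen: 1.54×10^4 Gt = 1.540×10^16 kg; dividing by ρ_w = 1024 kg m⁻³ gives 1.504×10^13 m³ of water.
The Hala floating ice tongue is floating and already displaces its own weight of water, so its melt adds essentially nothing to sea level.
Total added water ≈ 1.504×10^13 m³ over 3.55×10^14 m² → Δh = 0.0424 m.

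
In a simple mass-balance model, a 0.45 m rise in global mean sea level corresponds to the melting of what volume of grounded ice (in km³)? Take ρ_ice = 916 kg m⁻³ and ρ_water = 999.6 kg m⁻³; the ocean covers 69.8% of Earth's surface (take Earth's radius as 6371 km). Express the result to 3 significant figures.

Required water volume = Δh × A = 0.45 m × 3.56×10^14 m² = 1.602×10^14 m³ = 1.602×10^5 km³.
Ice volume = water volume × ρ_w/ρ_ice = 1.602×10^5 × 999.6/916 = 1.75×10^5 km³.

≈ 1.75×10^5 km³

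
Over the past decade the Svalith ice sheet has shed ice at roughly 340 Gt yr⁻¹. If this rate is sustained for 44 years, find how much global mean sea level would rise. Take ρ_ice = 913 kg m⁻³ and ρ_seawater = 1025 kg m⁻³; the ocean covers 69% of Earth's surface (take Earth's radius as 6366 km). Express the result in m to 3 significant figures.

≈ 0.0415 m

Total mass lost = 340 Gt/yr × 44 yr = 1.496×10^4 Gt = 1.496×10^16 kg.
ρ_w = 1025 kg m⁻³, so water volume = 1.496×10^16 / 1025 = 1.460×10^13 m³.
Δh = 1.460×10^13 / 3.51×10^14 = 0.0415 m.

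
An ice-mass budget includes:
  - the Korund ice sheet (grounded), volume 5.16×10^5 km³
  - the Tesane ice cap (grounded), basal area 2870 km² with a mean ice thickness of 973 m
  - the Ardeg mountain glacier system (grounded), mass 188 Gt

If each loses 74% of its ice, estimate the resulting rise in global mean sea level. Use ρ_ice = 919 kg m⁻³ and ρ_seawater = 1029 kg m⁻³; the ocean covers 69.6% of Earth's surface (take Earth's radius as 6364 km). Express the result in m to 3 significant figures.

Korund: 0.74 × 5.16×10^5 km³ × (919/1029) = 3.410×10^5 km³ of water.
Tesane: ice volume = 2870 km² × 973 m = 2793 km³; 0.74 × 2793 × (919/1029) = 1846 km³ of water.
Ardeg: 0.74 × 188 Gt = 1.391×10^14 kg; dividing by ρ_w = 1029 kg m⁻³ gives 1.352×10^11 m³ of water.
Total added water ≈ 3.430×10^14 m³ over 3.54×10^14 m² → Δh = 0.968 m.

≈ 0.968 m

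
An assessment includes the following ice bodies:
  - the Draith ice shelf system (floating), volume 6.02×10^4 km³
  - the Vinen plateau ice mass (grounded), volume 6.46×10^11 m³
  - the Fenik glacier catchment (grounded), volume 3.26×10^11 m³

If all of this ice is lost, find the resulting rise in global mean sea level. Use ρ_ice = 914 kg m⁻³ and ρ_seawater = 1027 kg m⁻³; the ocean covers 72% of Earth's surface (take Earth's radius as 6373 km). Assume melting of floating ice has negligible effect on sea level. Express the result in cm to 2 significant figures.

The Draith ice shelf system is floating and already displaces its own weight of water, so its melt adds essentially nothing to sea level.
Vinen: 6.46×10^11 m³ × (914/1027) = 5.749×10^11 m³ of water.
Fenik: 3.26×10^11 m³ × (914/1027) = 2.901×10^11 m³ of water.
Total added water ≈ 8.651×10^11 m³ over 3.67×10^14 m² → Δh = 2.35×10^-3 m = 0.24 cm.

≈ 0.24 cm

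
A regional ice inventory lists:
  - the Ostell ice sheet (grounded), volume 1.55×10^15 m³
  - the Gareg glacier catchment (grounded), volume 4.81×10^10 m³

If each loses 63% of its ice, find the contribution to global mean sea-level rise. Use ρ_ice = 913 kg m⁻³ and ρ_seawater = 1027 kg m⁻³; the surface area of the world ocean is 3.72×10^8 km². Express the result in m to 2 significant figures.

≈ 2.3 m

Ostell: 0.63 × 1.55×10^15 m³ × (913/1027) = 8.681×10^14 m³ of water.
Gareg: 0.63 × 4.81×10^10 m³ × (913/1027) = 2.694×10^10 m³ of water.
Total added water ≈ 8.681×10^14 m³ over 3.72×10^14 m² → Δh = 2.33 m.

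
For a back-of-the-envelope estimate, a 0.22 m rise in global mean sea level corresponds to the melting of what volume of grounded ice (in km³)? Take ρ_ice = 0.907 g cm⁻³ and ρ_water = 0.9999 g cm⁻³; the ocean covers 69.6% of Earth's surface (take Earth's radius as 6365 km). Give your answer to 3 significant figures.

Required water volume = Δh × A = 0.22 m × 3.54×10^14 m² = 7.795×10^13 m³ = 7.795×10^4 km³.
Ice volume = water volume × ρ_w/ρ_ice = 7.795×10^4 × 999.9/907 = 8.59×10^4 km³.

≈ 8.59×10^4 km³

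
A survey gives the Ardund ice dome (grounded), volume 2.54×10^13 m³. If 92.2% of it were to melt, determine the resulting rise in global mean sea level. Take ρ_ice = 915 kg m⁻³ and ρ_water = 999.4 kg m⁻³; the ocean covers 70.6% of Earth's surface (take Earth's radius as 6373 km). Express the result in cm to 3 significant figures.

≈ 5.95 cm

Ardund: 0.922 × 2.54×10^13 m³ × (915/999.4) = 2.144×10^13 m³ of water.
Spread over 3.60×10^14 m² of ocean, Δh = 2.144×10^13 / 3.60×10^14 = 0.0595 m = 5.95 cm.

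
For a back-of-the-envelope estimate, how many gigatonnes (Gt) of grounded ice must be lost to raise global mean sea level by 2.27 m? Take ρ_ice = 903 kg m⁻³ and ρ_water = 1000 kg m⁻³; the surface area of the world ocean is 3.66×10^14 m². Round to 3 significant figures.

≈ 8.31×10^5 Gt

Required water volume = Δh × A = 2.27 m × 3.66×10^14 m² = 8.308×10^14 m³.
ρ_w = 1000 kg m⁻³, so the mass of water = 8.308×10^14 m³ × 1000 kg m⁻³ = 8.308×10^17 kg = 8.31×10^5 Gt (and the same mass of ice, by conservation).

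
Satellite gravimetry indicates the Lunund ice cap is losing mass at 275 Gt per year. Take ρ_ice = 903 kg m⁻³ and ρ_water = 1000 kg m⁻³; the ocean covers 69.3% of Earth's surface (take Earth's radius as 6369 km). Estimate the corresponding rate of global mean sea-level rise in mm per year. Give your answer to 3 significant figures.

ρ_w = 1000 kg m⁻³. Annual water volume added = 275 Gt / ρ_w = 2.750×10^14 kg / 1000 kg m⁻³ = 2.750×10^11 m³.
Δh per year = 2.750×10^11 / 3.53×10^14 = 7.78×10^-4 m = 0.778 mm.

≈ 0.778 mm/yr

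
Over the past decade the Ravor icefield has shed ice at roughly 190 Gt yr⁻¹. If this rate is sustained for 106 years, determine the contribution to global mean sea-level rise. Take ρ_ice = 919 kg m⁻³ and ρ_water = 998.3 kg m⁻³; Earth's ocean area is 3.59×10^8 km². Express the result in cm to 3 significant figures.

≈ 5.62 cm

Total mass lost = 190 Gt/yr × 106 yr = 2.014×10^4 Gt = 2.014×10^16 kg.
ρ_w = 998.3 kg m⁻³, so water volume = 2.014×10^16 / 998.3 = 2.017×10^13 m³.
Δh = 2.017×10^13 / 3.59×10^14 = 0.0562 m = 5.62 cm.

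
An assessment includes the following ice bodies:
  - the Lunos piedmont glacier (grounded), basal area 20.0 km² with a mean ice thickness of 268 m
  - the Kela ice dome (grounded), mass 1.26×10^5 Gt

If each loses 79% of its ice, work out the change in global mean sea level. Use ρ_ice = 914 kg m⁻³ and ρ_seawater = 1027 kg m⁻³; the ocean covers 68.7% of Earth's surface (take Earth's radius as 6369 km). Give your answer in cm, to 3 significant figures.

≈ 27.7 cm

Lunos: ice volume = 20.0 km² × 268 m = 5.360 km³; 0.79 × 5.360 × (914/1027) = 3.768 km³ of water.
Kela: 0.79 × 1.26×10^5 Gt = 9.954×10^16 kg; dividing by ρ_w = 1027 kg m⁻³ gives 9.692×10^13 m³ of water.
Total added water ≈ 9.693×10^13 m³ over 3.50×10^14 m² → Δh = 0.277 m = 27.7 cm.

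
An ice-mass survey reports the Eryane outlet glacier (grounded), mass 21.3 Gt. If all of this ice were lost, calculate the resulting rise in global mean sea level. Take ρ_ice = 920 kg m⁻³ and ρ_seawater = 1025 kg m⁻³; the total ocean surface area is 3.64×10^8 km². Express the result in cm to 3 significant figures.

≈ 5.71×10^-3 cm

Eryane: 21.3 Gt = 2.130×10^13 kg; dividing by ρ_w = 1025 kg m⁻³ gives 2.078×10^10 m³ of water.
Spread over 3.64×10^14 m² of ocean, Δh = 2.078×10^10 / 3.64×10^14 = 5.71×10^-5 m = 5.71×10^-3 cm.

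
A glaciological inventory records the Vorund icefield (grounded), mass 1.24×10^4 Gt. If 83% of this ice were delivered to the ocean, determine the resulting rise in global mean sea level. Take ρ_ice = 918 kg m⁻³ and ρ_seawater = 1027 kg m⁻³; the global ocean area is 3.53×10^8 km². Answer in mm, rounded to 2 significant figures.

≈ 28 mm

Vorund: 0.83 × 1.24×10^4 Gt = 1.029×10^16 kg; dividing by ρ_w = 1027 kg m⁻³ gives 1.002×10^13 m³ of water.
Spread over 3.53×10^14 m² of ocean, Δh = 1.002×10^13 / 3.53×10^14 = 0.0284 m = 28 mm.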